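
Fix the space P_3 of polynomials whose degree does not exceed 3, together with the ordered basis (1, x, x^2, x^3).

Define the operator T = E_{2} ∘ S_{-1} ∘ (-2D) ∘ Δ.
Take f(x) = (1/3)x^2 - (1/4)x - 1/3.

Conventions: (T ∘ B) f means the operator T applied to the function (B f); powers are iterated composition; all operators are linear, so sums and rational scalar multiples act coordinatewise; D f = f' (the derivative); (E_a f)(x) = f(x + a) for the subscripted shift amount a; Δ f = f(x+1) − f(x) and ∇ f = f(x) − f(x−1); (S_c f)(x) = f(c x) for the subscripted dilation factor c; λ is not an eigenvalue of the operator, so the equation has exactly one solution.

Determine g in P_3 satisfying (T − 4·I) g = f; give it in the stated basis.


the image equals g(x) = -(1/12)x^2 + (1/16)x + 1/6

write g with unknown coordinates in the stated basis and equate coefficients in (T − 4·I) g = f
solving from the highest basis element down gives g = -(1/12)x^2 + (1/16)x + 1/6
check: T g = 1/3
so T g − 4·g = (1/3)x^2 - (1/4)x - 1/3 = f ✓


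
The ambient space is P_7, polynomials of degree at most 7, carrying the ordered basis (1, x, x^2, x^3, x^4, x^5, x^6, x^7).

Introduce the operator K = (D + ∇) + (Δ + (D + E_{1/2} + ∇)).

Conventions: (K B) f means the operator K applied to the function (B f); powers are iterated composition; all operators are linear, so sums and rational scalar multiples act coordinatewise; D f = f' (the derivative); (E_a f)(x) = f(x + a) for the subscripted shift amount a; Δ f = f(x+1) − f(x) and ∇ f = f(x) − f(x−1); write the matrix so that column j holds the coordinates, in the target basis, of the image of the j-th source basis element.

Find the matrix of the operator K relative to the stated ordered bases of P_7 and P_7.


image of 1: 1
image of x: x + 11/2
image of x^2: x^2 + 11x - 3/4
image of x^3: x^3 + (33/2)x^2 - (9/4)x + 25/8
image of x^4: x^4 + 22x^3 - (9/2)x^2 + (25/2)x - 15/16
image of x^5: x^5 + (55/2)x^4 - (15/2)x^3 + (125/4)x^2 - (75/16)x + 97/32
image of x^6: x^6 + 33x^5 - (45/4)x^4 + (125/2)x^3 - (225/16)x^2 + (291/16)x - 63/64
image of x^7: x^7 + (77/2)x^6 - (63/4)x^5 + (875/8)x^4 - (525/16)x^3 + (2037/32)x^2 - (441/64)x + 385/128
each image's coordinates form column j of the matrix

the matrix is [[1, 11/2, -3/4, 25/8, -15/16, 97/32, -63/64, 385/128]; [0, 1, 11, -9/4, 25/2, -75/16, 291/16, -441/64]; [0, 0, 1, 33/2, -9/2, 125/4, -225/16, 2037/32]; [0, 0, 0, 1, 22, -15/2, 125/2, -525/16]; [0, 0, 0, 0, 1, 55/2, -45/4, 875/8]; [0, 0, 0, 0, 0, 1, 33, -63/4]; [0, 0, 0, 0, 0, 0, 1, 77/2]; [0, 0, 0, 0, 0, 0, 0, 1]] (rows listed top to bottom)


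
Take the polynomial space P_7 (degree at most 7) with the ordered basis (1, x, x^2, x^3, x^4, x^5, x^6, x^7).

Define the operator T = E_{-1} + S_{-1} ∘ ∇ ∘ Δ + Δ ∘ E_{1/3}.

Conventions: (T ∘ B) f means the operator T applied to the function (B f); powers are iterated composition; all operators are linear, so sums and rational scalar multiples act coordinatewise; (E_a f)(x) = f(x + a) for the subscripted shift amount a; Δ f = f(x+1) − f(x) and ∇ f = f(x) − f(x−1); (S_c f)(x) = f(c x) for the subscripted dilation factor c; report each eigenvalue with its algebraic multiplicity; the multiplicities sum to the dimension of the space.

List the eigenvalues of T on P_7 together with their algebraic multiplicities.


λ = 1 (multiplicity 8)

image of 1: 1
image of x: x
image of x^2: x^2 + 14/3
image of x^3: x^3 + 2x + 4/3
image of x^4: x^4 + 28x^2 + (16/3)x + 166/27
image of x^5: x^5 + (20/3)x^3 + (40/3)x^2 + (290/27)x + 260/81
image of x^6: x^6 + 70x^4 + (80/3)x^3 + (830/9)x^2 + (520/27)x + 698/81
image of x^7: x^7 + 14x^5 + (140/3)x^4 + (2030/27)x^3 + (1820/27)x^2 + (2618/81)x + 4732/729
the matrix is upper triangular; its diagonal is (1, 1, 1, 1, 1, 1, 1, 1)
for a triangular matrix the eigenvalues are the diagonal entries, with algebraic multiplicity their repetition count


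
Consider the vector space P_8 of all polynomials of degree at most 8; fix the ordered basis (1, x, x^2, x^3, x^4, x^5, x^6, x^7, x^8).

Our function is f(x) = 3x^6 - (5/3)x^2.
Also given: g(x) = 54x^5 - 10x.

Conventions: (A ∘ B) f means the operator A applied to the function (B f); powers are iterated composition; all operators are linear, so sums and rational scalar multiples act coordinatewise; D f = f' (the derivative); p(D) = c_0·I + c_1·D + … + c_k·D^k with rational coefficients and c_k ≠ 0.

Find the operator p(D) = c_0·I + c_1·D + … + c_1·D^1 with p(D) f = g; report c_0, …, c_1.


D^0 f = 3x^6 - (5/3)x^2
D^1 f = 18x^5 - (10/3)x
matching coefficients of g against c_0 f + c_1 Df + … from the top degree down determines the c_i
solution: c_0 = 0, c_1 = 3

p(D) = 3·D, i.e. c_0 = 0, c_1 = 3


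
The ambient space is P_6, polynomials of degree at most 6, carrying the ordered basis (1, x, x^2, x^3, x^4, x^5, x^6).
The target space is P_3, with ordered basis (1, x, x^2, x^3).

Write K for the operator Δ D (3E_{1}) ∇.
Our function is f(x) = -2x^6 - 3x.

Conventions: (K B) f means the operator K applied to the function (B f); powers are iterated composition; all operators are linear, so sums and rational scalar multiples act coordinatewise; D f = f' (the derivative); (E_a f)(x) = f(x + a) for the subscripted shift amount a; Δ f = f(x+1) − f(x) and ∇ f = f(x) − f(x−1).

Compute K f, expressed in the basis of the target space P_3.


g(x) = -720x^3 - 2160x^2 - 2520x - 1080

∇ f = -12x^5 + 30x^4 - 40x^3 + 30x^2 - 12x - 1
E_{1} ∇ f = -12x^5 - 30x^4 - 40x^3 - 30x^2 - 12x - 5
(3E_{1}) ∇ f = -36x^5 - 90x^4 - 120x^3 - 90x^2 - 36x - 15
D (3E_{1}) ∇ f = -180x^4 - 360x^3 - 360x^2 - 180x - 36
Δ D (3E_{1}) ∇ f = -720x^3 - 2160x^2 - 2520x - 1080


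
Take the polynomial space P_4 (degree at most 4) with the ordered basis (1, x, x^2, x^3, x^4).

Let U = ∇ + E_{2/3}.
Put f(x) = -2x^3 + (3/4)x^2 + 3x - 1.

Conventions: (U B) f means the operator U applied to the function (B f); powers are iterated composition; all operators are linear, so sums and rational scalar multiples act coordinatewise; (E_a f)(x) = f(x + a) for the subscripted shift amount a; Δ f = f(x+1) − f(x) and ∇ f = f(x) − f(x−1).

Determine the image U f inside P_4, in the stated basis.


∇ f = -6x^2 + (15/2)x + 1/4
E_{2/3} f = -2x^3 - (13/4)x^2 + (4/3)x + 20/27
(∇ + E_{2/3}) f = -2x^3 - (37/4)x^2 + (53/6)x + 107/108

g(x) = -2x^3 - (37/4)x^2 + (53/6)x + 107/108


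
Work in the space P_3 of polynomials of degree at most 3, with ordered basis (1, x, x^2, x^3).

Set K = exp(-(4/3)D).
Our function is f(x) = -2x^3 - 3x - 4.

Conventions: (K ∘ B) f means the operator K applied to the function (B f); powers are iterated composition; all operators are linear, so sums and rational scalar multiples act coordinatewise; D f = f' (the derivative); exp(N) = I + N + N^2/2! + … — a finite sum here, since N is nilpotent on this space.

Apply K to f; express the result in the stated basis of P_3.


order-1 term: 8x^2 + 4
order-2 term: -(32/3)x
order-3 term: 128/27
the series for exp(-(4/3)D) f terminates at order 3
exp(-(4/3)D) f = -2x^3 + 8x^2 - (41/3)x + 128/27

the result is g(x) = -2x^3 + 8x^2 - (41/3)x + 128/27


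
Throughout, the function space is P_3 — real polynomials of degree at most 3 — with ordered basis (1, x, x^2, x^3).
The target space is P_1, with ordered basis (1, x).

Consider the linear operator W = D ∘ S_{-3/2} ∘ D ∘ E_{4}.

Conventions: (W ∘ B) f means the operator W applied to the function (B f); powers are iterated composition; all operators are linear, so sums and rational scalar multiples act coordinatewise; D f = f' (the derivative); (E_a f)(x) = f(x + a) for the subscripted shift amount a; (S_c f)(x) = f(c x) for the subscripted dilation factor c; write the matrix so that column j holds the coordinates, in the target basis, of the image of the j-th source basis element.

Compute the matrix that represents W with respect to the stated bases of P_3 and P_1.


the matrix is [[0, 0, -3, -36]; [0, 0, 0, 27/2]] (rows listed top to bottom)

image of 1: 0
image of x: 0
image of x^2: -3
image of x^3: (27/2)x - 36
each image's coordinates form column j of the matrix


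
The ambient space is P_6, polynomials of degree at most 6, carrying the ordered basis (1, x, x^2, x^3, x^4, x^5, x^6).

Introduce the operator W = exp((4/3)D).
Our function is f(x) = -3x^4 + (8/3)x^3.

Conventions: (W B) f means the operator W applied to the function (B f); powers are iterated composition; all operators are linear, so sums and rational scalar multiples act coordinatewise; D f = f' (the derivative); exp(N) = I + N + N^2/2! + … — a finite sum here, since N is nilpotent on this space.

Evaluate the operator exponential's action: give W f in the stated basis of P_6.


order-1 term: -16x^3 + (32/3)x^2
order-2 term: -32x^2 + (128/9)x
order-3 term: -(256/9)x + 512/81
order-4 term: -256/27
the series for exp((4/3)D) f terminates at order 4
exp((4/3)D) f = -3x^4 - (40/3)x^3 - (64/3)x^2 - (128/9)x - 256/81

g(x) = -3x^4 - (40/3)x^3 - (64/3)x^2 - (128/9)x - 256/81


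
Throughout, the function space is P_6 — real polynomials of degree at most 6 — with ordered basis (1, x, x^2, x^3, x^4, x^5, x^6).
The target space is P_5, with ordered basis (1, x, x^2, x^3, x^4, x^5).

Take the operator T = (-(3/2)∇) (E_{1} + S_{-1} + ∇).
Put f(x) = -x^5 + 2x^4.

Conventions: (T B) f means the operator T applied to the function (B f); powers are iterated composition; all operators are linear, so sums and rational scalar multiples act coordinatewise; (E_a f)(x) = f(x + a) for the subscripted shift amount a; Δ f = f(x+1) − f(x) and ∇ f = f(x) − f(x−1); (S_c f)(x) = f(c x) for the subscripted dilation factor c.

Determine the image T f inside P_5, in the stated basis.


g(x) = 36x^3 - 126x^2 + 168x - 87

E_{1} f = -x^5 - 3x^4 - 2x^3 + 2x^2 + 3x + 1
S_{-1} f = x^5 + 2x^4
∇ f = -5x^4 + 18x^3 - 22x^2 + 13x - 3
(E_{1} + S_{-1} + ∇) f = -6x^4 + 16x^3 - 20x^2 + 16x - 2
∇ (E_{1} + S_{-1} + ∇) f = -24x^3 + 84x^2 - 112x + 58
(-(3/2)∇) (E_{1} + S_{-1} + ∇) f = 36x^3 - 126x^2 + 168x - 87


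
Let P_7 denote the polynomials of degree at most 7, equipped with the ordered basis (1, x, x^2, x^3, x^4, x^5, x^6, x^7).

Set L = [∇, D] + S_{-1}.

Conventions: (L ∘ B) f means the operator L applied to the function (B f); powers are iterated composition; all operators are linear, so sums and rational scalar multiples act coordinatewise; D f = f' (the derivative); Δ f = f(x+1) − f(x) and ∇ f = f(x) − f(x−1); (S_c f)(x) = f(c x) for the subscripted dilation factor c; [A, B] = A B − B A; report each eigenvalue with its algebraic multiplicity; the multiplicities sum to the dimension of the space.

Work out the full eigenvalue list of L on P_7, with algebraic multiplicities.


image of 1: 1
image of x: -x
image of x^2: x^2
image of x^3: -x^3
image of x^4: x^4
image of x^5: -x^5
image of x^6: x^6
image of x^7: -x^7
the matrix is upper triangular; its diagonal is (1, -1, 1, -1, 1, -1, 1, -1)
for a triangular matrix the eigenvalues are the diagonal entries, with algebraic multiplicity their repetition count

λ = -1 (multiplicity 4), λ = 1 (multiplicity 4)


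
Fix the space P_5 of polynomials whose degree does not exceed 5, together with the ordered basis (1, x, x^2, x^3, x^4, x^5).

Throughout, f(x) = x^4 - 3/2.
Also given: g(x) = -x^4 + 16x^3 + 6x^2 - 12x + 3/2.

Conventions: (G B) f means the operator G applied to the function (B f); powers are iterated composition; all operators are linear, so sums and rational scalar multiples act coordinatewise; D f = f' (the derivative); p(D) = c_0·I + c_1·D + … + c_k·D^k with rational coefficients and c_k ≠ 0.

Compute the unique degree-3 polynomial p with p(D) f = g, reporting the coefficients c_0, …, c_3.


c_0 = -1, c_1 = 4, c_2 = 1/2, c_3 = -1/2

D^0 f = x^4 - 3/2
D^1 f = 4x^3
D^2 f = 12x^2
D^3 f = 24x
matching coefficients of g against c_0 f + c_1 Df + … from the top degree down determines the c_i
solution: c_0 = -1, c_1 = 4, c_2 = 1/2, c_3 = -1/2


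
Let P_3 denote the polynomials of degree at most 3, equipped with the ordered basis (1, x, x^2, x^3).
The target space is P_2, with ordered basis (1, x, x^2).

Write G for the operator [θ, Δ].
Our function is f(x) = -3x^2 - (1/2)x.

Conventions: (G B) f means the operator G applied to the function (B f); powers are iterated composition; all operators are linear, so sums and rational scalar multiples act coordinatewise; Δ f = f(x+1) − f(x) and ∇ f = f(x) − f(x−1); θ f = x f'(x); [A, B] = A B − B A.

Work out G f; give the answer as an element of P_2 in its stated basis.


Δ f = -6x - 7/2
θ Δ f = -6x
θ f = -6x^2 - (1/2)x
Δ θ f = -12x - 13/2
[θ, Δ] f = 6x + 13/2

the result is g(x) = 6x + 13/2


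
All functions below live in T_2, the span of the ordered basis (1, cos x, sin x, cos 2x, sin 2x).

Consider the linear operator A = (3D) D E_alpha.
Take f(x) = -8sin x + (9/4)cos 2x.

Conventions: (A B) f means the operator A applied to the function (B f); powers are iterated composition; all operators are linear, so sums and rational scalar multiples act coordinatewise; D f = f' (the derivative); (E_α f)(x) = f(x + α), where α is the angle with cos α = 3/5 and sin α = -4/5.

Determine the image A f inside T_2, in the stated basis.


E_alpha f = (32/5)cos x - (24/5)sin x - (63/100)cos 2x + (54/25)sin 2x
D E_alpha f = -(24/5)cos x - (32/5)sin x + (108/25)cos 2x + (63/50)sin 2x
D (D E_alpha) f = -(32/5)cos x + (24/5)sin x + (63/25)cos 2x - (216/25)sin 2x
(3D) (D E_alpha) f = -(96/5)cos x + (72/5)sin x + (189/25)cos 2x - (648/25)sin 2x

the result is g(x) = -(96/5)cos x + (72/5)sin x + (189/25)cos 2x - (648/25)sin 2x


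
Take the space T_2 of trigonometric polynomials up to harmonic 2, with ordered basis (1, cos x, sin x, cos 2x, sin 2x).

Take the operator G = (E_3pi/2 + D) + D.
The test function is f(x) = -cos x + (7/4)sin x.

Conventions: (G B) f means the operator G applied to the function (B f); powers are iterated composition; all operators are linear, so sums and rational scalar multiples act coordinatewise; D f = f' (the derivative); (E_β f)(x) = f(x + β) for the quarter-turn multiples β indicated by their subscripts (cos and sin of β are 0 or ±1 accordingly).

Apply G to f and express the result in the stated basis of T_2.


g(x) = (7/4)cos x + sin x

E_3pi/2 f = -(7/4)cos x - sin x
D f = (7/4)cos x + sin x
(E_3pi/2 + D) f = 0
D f = (7/4)cos x + sin x
((E_3pi/2 + D) + D) f = (7/4)cos x + sin x


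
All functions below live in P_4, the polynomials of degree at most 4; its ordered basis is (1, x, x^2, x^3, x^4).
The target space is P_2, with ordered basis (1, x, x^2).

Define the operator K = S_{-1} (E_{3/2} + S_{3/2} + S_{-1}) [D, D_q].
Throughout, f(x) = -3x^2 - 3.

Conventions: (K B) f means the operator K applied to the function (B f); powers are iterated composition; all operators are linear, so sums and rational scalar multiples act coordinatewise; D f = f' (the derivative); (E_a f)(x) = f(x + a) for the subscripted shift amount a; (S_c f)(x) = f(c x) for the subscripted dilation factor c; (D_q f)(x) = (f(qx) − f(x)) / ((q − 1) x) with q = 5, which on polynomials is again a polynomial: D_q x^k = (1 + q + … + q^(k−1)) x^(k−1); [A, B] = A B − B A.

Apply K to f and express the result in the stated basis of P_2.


D_q f = -18x
D D_q f = -18
D f = -6x
D_q D f = -6
[D, D_q] f = -12
E_{3/2} [D, D_q] f = -12
S_{3/2} [D, D_q] f = -12
S_{-1} [D, D_q] f = -12
(E_{3/2} + S_{3/2} + S_{-1}) [D, D_q] f = -36
S_{-1} (E_{3/2} + S_{3/2} + S_{-1}) [D, D_q] f = -36

the image equals g(x) = -36


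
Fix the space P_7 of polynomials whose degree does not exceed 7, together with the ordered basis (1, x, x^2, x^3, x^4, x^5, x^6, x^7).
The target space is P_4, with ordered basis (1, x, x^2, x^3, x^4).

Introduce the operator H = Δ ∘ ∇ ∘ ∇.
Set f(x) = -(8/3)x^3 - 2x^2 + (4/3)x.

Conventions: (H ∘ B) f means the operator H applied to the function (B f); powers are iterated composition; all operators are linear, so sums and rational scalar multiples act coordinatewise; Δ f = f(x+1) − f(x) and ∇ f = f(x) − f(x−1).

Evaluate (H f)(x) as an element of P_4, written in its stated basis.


the image equals g(x) = -16

∇ f = -8x^2 + 4x + 2/3
∇ ∇ f = -16x + 12
Δ (∇ ∘ ∇) f = -16


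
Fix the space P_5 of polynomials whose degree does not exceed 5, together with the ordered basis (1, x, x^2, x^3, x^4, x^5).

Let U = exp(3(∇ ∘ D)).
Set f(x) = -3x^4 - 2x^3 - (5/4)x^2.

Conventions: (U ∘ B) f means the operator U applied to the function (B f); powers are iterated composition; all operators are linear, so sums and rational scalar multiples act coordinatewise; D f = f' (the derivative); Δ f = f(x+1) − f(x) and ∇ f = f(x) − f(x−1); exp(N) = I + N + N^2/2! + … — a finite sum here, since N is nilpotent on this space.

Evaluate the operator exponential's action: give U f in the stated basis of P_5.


order-1 term: -108x^2 + 72x - 51/2
order-2 term: -324
the series for exp(3(∇ ∘ D)) f terminates at order 2
exp(3(∇ ∘ D)) f = -3x^4 - 2x^3 - (437/4)x^2 + 72x - 699/2

g(x) = -3x^4 - 2x^3 - (437/4)x^2 + 72x - 699/2


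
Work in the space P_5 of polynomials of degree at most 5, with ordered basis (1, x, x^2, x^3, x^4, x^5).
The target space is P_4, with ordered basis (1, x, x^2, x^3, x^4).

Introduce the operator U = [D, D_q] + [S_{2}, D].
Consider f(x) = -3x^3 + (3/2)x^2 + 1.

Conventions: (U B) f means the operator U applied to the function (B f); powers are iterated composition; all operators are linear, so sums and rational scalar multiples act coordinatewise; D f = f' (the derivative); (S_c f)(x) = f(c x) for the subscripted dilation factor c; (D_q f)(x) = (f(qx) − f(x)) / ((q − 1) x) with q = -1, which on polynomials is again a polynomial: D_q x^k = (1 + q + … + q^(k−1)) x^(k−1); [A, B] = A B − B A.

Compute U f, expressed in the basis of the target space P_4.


D_q f = -3x^2
D D_q f = -6x
D f = -9x^2 + 3x
D_q D f = 3
[D, D_q] f = -6x - 3
D f = -9x^2 + 3x
S_{2} D f = -36x^2 + 6x
S_{2} f = -24x^3 + 6x^2 + 1
D S_{2} f = -72x^2 + 12x
[S_{2}, D] f = 36x^2 - 6x
([D, D_q] + [S_{2}, D]) f = 36x^2 - 12x - 3

the result is g(x) = 36x^2 - 12x - 3


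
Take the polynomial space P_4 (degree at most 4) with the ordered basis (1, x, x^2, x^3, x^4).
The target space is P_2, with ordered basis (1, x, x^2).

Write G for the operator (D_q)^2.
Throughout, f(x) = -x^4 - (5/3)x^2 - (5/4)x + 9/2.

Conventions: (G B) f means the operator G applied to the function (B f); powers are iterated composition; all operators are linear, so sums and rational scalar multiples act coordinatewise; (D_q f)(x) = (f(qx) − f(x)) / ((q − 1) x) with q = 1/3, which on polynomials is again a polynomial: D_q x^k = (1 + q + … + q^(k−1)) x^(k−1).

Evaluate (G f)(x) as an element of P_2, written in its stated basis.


g(x) = -(520/243)x^2 - 20/9

D_q f = -(40/27)x^3 - (20/9)x - 5/4
D_q D_q f = -(520/243)x^2 - 20/9


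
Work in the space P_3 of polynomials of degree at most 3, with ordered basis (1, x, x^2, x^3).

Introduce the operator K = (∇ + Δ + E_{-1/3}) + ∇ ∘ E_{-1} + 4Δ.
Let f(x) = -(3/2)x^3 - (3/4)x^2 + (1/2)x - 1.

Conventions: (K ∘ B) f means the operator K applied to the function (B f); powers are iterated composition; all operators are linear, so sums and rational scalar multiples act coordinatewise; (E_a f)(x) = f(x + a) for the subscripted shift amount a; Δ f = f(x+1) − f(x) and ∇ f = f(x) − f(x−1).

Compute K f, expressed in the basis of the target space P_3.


the image equals g(x) = -(3/2)x^3 - (123/4)x^2 - (29/2)x - 323/18

∇ f = -(9/2)x^2 + 3x - 1/4
Δ f = -(9/2)x^2 - 6x - 7/4
E_{-1/3} f = -(3/2)x^3 + (3/4)x^2 + (1/2)x - 43/36
(∇ + Δ + E_{-1/3}) f = -(3/2)x^3 - (33/4)x^2 - (5/2)x - 115/36
E_{-1} f = -(3/2)x^3 + (15/4)x^2 - (5/2)x - 3/4
∇ E_{-1} f = -(9/2)x^2 + 12x - 31/4
Δ f = -(9/2)x^2 - 6x - 7/4
(4Δ) f = -18x^2 - 24x - 7
((∇ + Δ + E_{-1/3}) + ∇ ∘ E_{-1} + 4Δ) f = -(3/2)x^3 - (123/4)x^2 - (29/2)x - 323/18


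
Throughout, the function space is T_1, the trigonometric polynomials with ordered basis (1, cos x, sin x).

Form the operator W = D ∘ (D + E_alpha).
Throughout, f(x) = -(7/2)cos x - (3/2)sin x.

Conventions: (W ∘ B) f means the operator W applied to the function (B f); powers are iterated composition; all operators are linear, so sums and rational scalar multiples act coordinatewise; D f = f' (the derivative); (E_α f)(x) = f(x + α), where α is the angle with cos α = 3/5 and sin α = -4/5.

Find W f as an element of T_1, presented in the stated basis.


the image equals g(x) = -(1/5)cos x + (12/5)sin x

D f = -(3/2)cos x + (7/2)sin x
E_alpha f = -(9/10)cos x - (37/10)sin x
(D + E_alpha) f = -(12/5)cos x - (1/5)sin x
D (D + E_alpha) f = -(1/5)cos x + (12/5)sin x


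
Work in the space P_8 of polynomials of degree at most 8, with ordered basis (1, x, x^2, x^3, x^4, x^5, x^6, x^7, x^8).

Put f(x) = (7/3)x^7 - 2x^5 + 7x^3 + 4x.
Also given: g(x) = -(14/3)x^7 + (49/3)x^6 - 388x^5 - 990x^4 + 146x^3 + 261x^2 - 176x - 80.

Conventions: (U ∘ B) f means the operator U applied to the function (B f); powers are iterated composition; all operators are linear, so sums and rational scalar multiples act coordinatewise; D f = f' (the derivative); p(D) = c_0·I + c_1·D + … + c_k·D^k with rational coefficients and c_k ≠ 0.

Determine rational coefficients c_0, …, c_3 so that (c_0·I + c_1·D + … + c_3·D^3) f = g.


D^0 f = (7/3)x^7 - 2x^5 + 7x^3 + 4x
D^1 f = (49/3)x^6 - 10x^4 + 21x^2 + 4
D^2 f = 98x^5 - 40x^3 + 42x
D^3 f = 490x^4 - 120x^2 + 42
matching coefficients of g against c_0 f + c_1 Df + … from the top degree down determines the c_i
solution: c_0 = -2, c_1 = 1, c_2 = -4, c_3 = -2

p(D) = -2·I + D − 4·D^2 − 2·D^3, i.e. c_0 = -2, c_1 = 1, c_2 = -4, c_3 = -2


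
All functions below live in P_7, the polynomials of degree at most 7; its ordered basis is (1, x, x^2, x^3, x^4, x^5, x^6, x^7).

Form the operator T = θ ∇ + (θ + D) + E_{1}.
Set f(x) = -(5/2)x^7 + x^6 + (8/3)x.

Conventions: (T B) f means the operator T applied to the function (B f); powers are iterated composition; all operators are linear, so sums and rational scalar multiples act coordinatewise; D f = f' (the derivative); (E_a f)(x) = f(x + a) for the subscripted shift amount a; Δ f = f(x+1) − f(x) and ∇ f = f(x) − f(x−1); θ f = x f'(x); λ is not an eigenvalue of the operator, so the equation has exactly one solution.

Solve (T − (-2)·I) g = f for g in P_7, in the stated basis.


write g with unknown coordinates in the stated basis and equate coefficients in (T − (-2)·I) g = f
solving from the highest basis element down gives g = -(1/4)x^7 + (5/3)x^6 - (91/8)x^5 + (460/7)x^4 - (35545/126)x^3 + (87392/105)x^2 - (145343/105)x + 778493/1080
check: T g = -2x^7 - (7/3)x^6 + (91/4)x^5 - (920/7)x^4 + (35545/63)x^3 - (174784/105)x^2 + (290966/105)x - 778493/540
so T g − (-2)·g = -(5/2)x^7 + x^6 + (8/3)x = f ✓

the image equals g(x) = -(1/4)x^7 + (5/3)x^6 - (91/8)x^5 + (460/7)x^4 - (35545/126)x^3 + (87392/105)x^2 - (145343/105)x + 778493/1080


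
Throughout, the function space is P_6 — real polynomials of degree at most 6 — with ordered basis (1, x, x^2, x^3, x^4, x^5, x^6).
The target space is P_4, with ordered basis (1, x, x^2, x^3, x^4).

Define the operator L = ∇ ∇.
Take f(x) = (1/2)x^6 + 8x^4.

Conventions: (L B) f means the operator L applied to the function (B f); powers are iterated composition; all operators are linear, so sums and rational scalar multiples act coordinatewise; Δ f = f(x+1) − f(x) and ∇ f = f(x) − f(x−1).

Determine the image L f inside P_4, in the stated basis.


the result is g(x) = 15x^4 - 60x^3 + 201x^2 - 282x + 143

∇ f = 3x^5 - (15/2)x^4 + 42x^3 - (111/2)x^2 + 35x - 17/2
∇ ∇ f = 15x^4 - 60x^3 + 201x^2 - 282x + 143


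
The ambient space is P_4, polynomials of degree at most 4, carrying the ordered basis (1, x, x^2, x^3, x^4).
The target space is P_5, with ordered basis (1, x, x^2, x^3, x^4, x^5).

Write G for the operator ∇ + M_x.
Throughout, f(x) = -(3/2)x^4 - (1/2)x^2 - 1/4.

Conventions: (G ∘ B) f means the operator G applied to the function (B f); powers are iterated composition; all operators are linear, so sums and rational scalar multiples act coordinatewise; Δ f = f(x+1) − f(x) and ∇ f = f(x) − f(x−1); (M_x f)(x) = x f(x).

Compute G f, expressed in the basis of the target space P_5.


the result is g(x) = -(3/2)x^5 - (13/2)x^3 + 9x^2 - (29/4)x + 2

∇ f = -6x^3 + 9x^2 - 7x + 2
M_x f = -(3/2)x^5 - (1/2)x^3 - (1/4)x
(∇ + M_x) f = -(3/2)x^5 - (13/2)x^3 + 9x^2 - (29/4)x + 2


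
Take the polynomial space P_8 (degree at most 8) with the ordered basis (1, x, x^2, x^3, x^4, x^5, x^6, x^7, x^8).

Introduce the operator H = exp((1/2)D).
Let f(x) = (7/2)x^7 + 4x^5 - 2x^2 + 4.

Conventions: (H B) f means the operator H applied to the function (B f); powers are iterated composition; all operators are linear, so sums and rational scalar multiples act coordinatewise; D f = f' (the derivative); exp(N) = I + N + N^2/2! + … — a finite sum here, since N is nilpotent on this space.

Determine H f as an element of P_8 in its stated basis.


order-1 term: (49/4)x^6 + 10x^4 - 2x
order-2 term: (147/8)x^5 + 10x^3 - 1/2
order-3 term: (245/16)x^4 + 5x^2
order-4 term: (245/32)x^3 + (5/4)x
order-5 term: (147/64)x^2 + 1/8
order-6 term: (49/128)x
order-7 term: 7/256
the series for exp((1/2)D) f terminates at order 7
exp((1/2)D) f = (7/2)x^7 + (49/4)x^6 + (179/8)x^5 + (405/16)x^4 + (565/32)x^3 + (339/64)x^2 - (47/128)x + 935/256

the image equals g(x) = (7/2)x^7 + (49/4)x^6 + (179/8)x^5 + (405/16)x^4 + (565/32)x^3 + (339/64)x^2 - (47/128)x + 935/256


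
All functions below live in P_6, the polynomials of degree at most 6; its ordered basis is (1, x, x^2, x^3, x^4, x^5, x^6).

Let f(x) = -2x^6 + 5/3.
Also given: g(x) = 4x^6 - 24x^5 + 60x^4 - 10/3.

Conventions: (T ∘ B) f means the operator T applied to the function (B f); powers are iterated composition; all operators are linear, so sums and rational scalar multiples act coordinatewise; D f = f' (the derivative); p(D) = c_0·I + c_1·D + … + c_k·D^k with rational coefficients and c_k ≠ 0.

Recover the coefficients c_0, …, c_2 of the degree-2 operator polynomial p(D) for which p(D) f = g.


D^0 f = -2x^6 + 5/3
D^1 f = -12x^5
D^2 f = -60x^4
matching coefficients of g against c_0 f + c_1 Df + … from the top degree down determines the c_i
solution: c_0 = -2, c_1 = 2, c_2 = -1

p(D) = -2·I + 2·D − D^2, i.e. c_0 = -2, c_1 = 2, c_2 = -1


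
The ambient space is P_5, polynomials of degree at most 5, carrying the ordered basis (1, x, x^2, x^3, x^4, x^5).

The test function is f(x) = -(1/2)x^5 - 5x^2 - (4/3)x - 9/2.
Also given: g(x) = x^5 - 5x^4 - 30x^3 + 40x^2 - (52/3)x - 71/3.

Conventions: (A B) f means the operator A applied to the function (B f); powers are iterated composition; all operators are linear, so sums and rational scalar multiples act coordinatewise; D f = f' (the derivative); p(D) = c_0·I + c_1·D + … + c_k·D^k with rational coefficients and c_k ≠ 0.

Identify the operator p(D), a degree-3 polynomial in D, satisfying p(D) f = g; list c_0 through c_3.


c_0 = -2, c_1 = 2, c_2 = 3, c_3 = -1

D^0 f = -(1/2)x^5 - 5x^2 - (4/3)x - 9/2
D^1 f = -(5/2)x^4 - 10x - 4/3
D^2 f = -10x^3 - 10
D^3 f = -30x^2
matching coefficients of g against c_0 f + c_1 Df + … from the top degree down determines the c_i
solution: c_0 = -2, c_1 = 2, c_2 = 3, c_3 = -1


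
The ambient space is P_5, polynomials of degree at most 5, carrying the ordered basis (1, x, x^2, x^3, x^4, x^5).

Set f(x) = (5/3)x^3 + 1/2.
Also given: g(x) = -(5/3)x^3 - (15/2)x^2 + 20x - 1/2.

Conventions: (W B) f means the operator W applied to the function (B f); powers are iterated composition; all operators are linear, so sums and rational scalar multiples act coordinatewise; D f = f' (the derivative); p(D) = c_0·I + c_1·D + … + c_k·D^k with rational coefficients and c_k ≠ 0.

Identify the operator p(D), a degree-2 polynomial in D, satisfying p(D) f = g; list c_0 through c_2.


D^0 f = (5/3)x^3 + 1/2
D^1 f = 5x^2
D^2 f = 10x
matching coefficients of g against c_0 f + c_1 Df + … from the top degree down determines the c_i
solution: c_0 = -1, c_1 = -3/2, c_2 = 2

c_0 = -1, c_1 = -3/2, c_2 = 2


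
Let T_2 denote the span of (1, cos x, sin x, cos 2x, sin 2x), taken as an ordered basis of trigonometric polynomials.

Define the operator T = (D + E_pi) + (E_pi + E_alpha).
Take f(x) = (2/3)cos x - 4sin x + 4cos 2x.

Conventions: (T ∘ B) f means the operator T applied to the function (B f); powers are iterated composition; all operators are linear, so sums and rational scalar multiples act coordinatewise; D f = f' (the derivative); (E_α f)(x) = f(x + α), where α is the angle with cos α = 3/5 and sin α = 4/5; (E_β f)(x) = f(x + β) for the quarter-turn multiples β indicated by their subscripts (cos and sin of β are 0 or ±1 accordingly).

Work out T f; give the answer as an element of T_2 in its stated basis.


g(x) = -(122/15)cos x + (22/5)sin x + (172/25)cos 2x - (296/25)sin 2x

D f = -4cos x - (2/3)sin x - 8sin 2x
E_pi f = -(2/3)cos x + 4sin x + 4cos 2x
(D + E_pi) f = -(14/3)cos x + (10/3)sin x + 4cos 2x - 8sin 2x
E_pi f = -(2/3)cos x + 4sin x + 4cos 2x
E_alpha f = -(14/5)cos x - (44/15)sin x - (28/25)cos 2x - (96/25)sin 2x
(E_pi + E_alpha) f = -(52/15)cos x + (16/15)sin x + (72/25)cos 2x - (96/25)sin 2x
((D + E_pi) + (E_pi + E_alpha)) f = -(122/15)cos x + (22/5)sin x + (172/25)cos 2x - (296/25)sin 2x


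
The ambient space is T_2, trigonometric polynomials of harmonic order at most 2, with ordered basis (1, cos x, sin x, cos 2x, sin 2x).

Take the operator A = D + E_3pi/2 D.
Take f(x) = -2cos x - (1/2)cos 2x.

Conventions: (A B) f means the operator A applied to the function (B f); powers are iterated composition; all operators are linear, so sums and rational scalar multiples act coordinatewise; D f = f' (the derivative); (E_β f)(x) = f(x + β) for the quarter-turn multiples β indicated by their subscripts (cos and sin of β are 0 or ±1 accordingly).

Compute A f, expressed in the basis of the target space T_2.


the image equals g(x) = -2cos x + 2sin x

D f = 2sin x + sin 2x
D f = 2sin x + sin 2x
E_3pi/2 D f = -2cos x - sin 2x
(D + E_3pi/2 D) f = -2cos x + 2sin x


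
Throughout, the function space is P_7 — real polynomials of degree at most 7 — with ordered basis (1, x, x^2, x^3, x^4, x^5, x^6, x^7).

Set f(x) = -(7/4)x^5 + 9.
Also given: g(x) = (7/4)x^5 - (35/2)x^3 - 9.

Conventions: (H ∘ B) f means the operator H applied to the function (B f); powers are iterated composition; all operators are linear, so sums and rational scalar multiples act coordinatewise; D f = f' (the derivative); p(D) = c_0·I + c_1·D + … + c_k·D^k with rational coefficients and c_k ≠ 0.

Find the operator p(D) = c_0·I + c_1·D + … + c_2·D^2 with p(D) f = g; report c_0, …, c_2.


p(D) = -I + (1/2)·D^2, i.e. c_0 = -1, c_1 = 0, c_2 = 1/2

D^0 f = -(7/4)x^5 + 9
D^1 f = -(35/4)x^4
D^2 f = -35x^3
matching coefficients of g against c_0 f + c_1 Df + … from the top degree down determines the c_i
solution: c_0 = -1, c_1 = 0, c_2 = 1/2


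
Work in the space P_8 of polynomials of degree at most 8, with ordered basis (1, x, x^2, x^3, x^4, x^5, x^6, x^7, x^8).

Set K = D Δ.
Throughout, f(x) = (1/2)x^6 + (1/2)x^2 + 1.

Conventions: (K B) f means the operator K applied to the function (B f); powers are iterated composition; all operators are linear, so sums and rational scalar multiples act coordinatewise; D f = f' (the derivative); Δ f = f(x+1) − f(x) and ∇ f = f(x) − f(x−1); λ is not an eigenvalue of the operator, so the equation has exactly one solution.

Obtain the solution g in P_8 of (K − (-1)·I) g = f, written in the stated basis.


write g with unknown coordinates in the stated basis and equate coefficients in (K − (-1)·I) g = f
solving from the highest basis element down gives g = (1/2)x^6 - 15x^4 - 30x^3 + (301/2)x^2 + 345x - 153
check: K g = 15x^4 + 30x^3 - 150x^2 - 345x + 154
so K g − (-1)·g = (1/2)x^6 + (1/2)x^2 + 1 = f ✓

g(x) = (1/2)x^6 - 15x^4 - 30x^3 + (301/2)x^2 + 345x - 153


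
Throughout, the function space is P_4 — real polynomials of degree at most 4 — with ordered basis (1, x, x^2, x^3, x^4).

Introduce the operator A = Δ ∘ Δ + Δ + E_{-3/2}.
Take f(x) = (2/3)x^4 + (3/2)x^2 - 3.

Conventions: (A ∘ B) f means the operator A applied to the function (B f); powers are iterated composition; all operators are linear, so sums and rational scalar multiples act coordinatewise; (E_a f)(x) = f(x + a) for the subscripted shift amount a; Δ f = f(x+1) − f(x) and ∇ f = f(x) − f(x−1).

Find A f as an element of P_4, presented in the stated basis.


Δ f = (8/3)x^3 + 4x^2 + (17/3)x + 13/6
Δ Δ f = 8x^2 + 16x + 37/3
Δ f = (8/3)x^3 + 4x^2 + (17/3)x + 13/6
E_{-3/2} f = (2/3)x^4 - 4x^3 + (21/2)x^2 - (27/2)x + 15/4
(Δ ∘ Δ + Δ + E_{-3/2}) f = (2/3)x^4 - (4/3)x^3 + (45/2)x^2 + (49/6)x + 73/4

g(x) = (2/3)x^4 - (4/3)x^3 + (45/2)x^2 + (49/6)x + 73/4


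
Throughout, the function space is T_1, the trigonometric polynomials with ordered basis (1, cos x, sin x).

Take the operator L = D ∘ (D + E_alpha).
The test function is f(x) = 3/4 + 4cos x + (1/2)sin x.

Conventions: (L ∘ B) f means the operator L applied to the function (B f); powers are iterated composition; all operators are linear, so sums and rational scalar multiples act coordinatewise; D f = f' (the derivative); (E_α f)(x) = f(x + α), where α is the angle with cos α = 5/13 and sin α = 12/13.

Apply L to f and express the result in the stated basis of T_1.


the result is g(x) = -(15/2)cos x - (5/2)sin x

D f = (1/2)cos x - 4sin x
E_alpha f = 3/4 + 2cos x - (7/2)sin x
(D + E_alpha) f = 3/4 + (5/2)cos x - (15/2)sin x
D (D + E_alpha) f = -(15/2)cos x - (5/2)sin x


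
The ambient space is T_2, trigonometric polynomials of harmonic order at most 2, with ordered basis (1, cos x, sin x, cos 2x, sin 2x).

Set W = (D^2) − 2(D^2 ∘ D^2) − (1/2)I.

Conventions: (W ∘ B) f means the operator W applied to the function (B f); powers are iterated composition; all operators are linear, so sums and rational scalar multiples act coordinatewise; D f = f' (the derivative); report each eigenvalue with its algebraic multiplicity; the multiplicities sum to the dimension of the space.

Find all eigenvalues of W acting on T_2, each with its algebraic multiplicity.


image of 1: -1/2
image of cos x: -(7/2)cos x
image of sin x: -(7/2)sin x
image of cos 2x: -(73/2)cos 2x
image of sin 2x: -(73/2)sin 2x
the matrix is diagonal; its diagonal is (-1/2, -7/2, -7/2, -73/2, -73/2)
for a triangular matrix the eigenvalues are the diagonal entries, with algebraic multiplicity their repetition count

λ = -73/2 (multiplicity 2), λ = -7/2 (multiplicity 2), λ = -1/2 (multiplicity 1)


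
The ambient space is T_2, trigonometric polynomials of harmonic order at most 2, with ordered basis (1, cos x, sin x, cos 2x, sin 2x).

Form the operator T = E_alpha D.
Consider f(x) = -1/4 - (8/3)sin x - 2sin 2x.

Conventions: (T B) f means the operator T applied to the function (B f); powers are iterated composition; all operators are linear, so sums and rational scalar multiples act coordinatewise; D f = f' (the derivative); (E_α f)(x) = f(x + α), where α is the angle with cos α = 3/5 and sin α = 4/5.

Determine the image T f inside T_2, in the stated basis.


the image equals g(x) = -(8/5)cos x + (32/15)sin x + (28/25)cos 2x + (96/25)sin 2x

D f = -(8/3)cos x - 4cos 2x
E_alpha D f = -(8/5)cos x + (32/15)sin x + (28/25)cos 2x + (96/25)sin 2x


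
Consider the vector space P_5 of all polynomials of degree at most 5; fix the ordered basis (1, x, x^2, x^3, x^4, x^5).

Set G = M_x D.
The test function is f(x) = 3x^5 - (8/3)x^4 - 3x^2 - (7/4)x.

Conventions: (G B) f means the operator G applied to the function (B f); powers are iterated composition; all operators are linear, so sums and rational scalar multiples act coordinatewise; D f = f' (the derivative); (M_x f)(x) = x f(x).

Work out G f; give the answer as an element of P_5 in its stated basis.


D f = 15x^4 - (32/3)x^3 - 6x - 7/4
M_x D f = 15x^5 - (32/3)x^4 - 6x^2 - (7/4)x

the result is g(x) = 15x^5 - (32/3)x^4 - 6x^2 - (7/4)x


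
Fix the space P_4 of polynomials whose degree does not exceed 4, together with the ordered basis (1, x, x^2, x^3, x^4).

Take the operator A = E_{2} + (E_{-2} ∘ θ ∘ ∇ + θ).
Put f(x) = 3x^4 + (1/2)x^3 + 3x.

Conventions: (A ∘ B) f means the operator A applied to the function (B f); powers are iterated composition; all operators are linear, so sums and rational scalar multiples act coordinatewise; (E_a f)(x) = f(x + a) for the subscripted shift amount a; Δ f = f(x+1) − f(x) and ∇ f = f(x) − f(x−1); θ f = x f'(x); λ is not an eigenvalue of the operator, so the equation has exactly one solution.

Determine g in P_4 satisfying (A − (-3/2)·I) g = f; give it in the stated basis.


the result is g(x) = (6/13)x^4 - (227/143)x^3 + (4456/429)x^2 - (592/11)x + 5076/55

write g with unknown coordinates in the stated basis and equate coefficients in (A − (-3/2)·I) g = f
solving from the highest basis element down gives g = (6/13)x^4 - (227/143)x^3 + (4456/429)x^2 - (592/11)x + 5076/55
check: A g = (30/13)x^4 + (412/143)x^3 - (2228/143)x^2 + (921/11)x - 7614/55
so A g − (-3/2)·g = 3x^4 + (1/2)x^3 + 3x = f ✓


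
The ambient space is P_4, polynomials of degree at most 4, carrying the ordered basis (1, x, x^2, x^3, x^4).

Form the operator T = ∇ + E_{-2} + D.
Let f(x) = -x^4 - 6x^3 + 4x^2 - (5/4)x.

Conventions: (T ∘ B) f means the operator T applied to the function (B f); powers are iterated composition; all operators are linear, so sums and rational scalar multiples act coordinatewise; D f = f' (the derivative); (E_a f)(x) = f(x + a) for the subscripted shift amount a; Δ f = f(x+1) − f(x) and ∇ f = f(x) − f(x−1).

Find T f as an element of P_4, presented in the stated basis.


the result is g(x) = -x^4 - 6x^3 - 14x^2 - (109/4)x + 39

∇ f = -4x^3 - 12x^2 + 22x - 41/4
E_{-2} f = -x^4 + 2x^3 + 16x^2 - (229/4)x + 101/2
D f = -4x^3 - 18x^2 + 8x - 5/4
(∇ + E_{-2} + D) f = -x^4 - 6x^3 - 14x^2 - (109/4)x + 39


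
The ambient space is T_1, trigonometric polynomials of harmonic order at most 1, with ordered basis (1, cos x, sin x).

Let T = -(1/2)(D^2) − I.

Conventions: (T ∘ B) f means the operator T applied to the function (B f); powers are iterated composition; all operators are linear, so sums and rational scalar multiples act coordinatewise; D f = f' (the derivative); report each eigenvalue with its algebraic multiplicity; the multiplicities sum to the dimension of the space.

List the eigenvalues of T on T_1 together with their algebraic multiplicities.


image of 1: -1
image of cos x: -(1/2)cos x
image of sin x: -(1/2)sin x
the matrix is diagonal; its diagonal is (-1, -1/2, -1/2)
for a triangular matrix the eigenvalues are the diagonal entries, with algebraic multiplicity their repetition count

λ = -1 (multiplicity 1), λ = -1/2 (multiplicity 2)


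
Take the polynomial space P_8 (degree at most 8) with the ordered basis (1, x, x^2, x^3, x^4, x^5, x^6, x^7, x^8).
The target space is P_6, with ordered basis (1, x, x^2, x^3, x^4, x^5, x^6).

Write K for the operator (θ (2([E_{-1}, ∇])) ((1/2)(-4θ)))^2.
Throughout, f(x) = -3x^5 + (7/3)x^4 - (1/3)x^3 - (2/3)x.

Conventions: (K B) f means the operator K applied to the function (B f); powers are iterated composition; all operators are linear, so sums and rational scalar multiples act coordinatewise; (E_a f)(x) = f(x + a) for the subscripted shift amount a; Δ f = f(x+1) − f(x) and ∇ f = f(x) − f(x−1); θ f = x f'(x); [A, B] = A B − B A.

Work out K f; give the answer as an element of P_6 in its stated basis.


θ f = -15x^5 + (28/3)x^4 - x^3 - (2/3)x
(-4θ) f = 60x^5 - (112/3)x^4 + 4x^3 + (8/3)x
((1/2)(-4θ)) f = 30x^5 - (56/3)x^4 + 2x^3 + (4/3)x
∇ ((1/2)(-4θ)) f = 150x^4 - (1124/3)x^3 + 418x^2 - (692/3)x + 52
E_{-1} ∇ ((1/2)(-4θ)) f = 150x^4 - (2924/3)x^3 + 2442x^2 - (8372/3)x + 3676/3
E_{-1} ((1/2)(-4θ)) f = 30x^5 - (506/3)x^4 + (1130/3)x^3 - 418x^2 + 232x - 52
∇ E_{-1} ((1/2)(-4θ)) f = 150x^4 - (2924/3)x^3 + 2442x^2 - (8372/3)x + 3676/3
[E_{-1}, ∇] ((1/2)(-4θ)) f = 0
(2([E_{-1}, ∇])) ((1/2)(-4θ)) f = 0
θ (2([E_{-1}, ∇])) ((1/2)(-4θ)) f = 0
θ (θ (2([E_{-1}, ∇])) ((1/2)(-4θ))) f = 0
(-4θ) (θ (2([E_{-1}, ∇])) ((1/2)(-4θ))) f = 0
((1/2)(-4θ)) (θ (2([E_{-1}, ∇])) ((1/2)(-4θ))) f = 0
∇ ((1/2)(-4θ)) (θ (2([E_{-1}, ∇])) ((1/2)(-4θ))) f = 0
E_{-1} ∇ ((1/2)(-4θ)) (θ (2([E_{-1}, ∇])) ((1/2)(-4θ))) f = 0
E_{-1} ((1/2)(-4θ)) (θ (2([E_{-1}, ∇])) ((1/2)(-4θ))) f = 0
∇ E_{-1} ((1/2)(-4θ)) (θ (2([E_{-1}, ∇])) ((1/2)(-4θ))) f = 0
[E_{-1}, ∇] ((1/2)(-4θ)) (θ (2([E_{-1}, ∇])) ((1/2)(-4θ))) f = 0
(2([E_{-1}, ∇])) ((1/2)(-4θ)) (θ (2([E_{-1}, ∇])) ((1/2)(-4θ))) f = 0
θ (2([E_{-1}, ∇])) ((1/2)(-4θ)) (θ (2([E_{-1}, ∇])) ((1/2)(-4θ))) f = 0

the result is g(x) = 0
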